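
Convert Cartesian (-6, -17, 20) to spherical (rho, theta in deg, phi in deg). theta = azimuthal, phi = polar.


rho = sqrt((-6)^2 + (-17)^2 + 20^2) = 26.9258
theta = atan2(-17, -6) = 250.56 deg
phi = acos(20/26.9258) = 42.0311 deg

rho = 26.9258, theta = 250.56 deg, phi = 42.0311 deg


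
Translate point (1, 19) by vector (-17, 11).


Translation: (x+dx, y+dy) = (1+-17, 19+11) = (-16, 30)

(-16, 30)


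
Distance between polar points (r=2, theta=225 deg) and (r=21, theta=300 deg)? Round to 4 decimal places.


d = sqrt(r1^2 + r2^2 - 2*r1*r2*cos(t2-t1))
d = sqrt(2^2 + 21^2 - 2*2*21*cos(300-225)) = 20.5733

20.5733


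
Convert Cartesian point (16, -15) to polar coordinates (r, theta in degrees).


r = sqrt(16^2 + (-15)^2) = 21.9317
theta = atan2(-15, 16) = 316.8476 degrees

r = 21.9317, theta = 316.8476 degrees


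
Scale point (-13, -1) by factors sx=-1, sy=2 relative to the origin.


Scaling: (x*sx, y*sy) = (-13*-1, -1*2) = (13, -2)

(13, -2)


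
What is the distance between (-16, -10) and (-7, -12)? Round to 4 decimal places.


d = sqrt((-7--16)^2 + (-12--10)^2) = 9.2195

9.2195


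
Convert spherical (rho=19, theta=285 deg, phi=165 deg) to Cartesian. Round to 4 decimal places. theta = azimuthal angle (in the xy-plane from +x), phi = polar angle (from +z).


x = 19 * sin(165) * cos(285) = 1.2728
y = 19 * sin(165) * sin(285) = -4.75
z = 19 * cos(165) = -18.3526

(1.2728, -4.75, -18.3526)


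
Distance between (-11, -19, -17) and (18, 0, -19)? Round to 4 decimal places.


d = sqrt((18--11)^2 + (0--19)^2 + (-19--17)^2) = 34.7275

34.7275


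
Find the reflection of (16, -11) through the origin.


Reflection through origin: (x, y) -> (-x, -y)
(16, -11) -> (-16, 11)

(-16, 11)


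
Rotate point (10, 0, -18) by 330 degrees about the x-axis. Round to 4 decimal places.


x' = 10
y' = 0*cos(330) - -18*sin(330) = -9
z' = 0*sin(330) + -18*cos(330) = -15.5885

(10, -9, -15.5885)


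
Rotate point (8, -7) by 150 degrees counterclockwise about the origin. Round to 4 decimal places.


x' = 8*cos(150) - -7*sin(150) = -3.4282
y' = 8*sin(150) + -7*cos(150) = 10.0622

(-3.4282, 10.0622)


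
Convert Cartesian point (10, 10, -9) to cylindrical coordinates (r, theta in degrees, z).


r = sqrt(10^2 + 10^2) = 14.1421
theta = atan2(10, 10) = 45 deg
z = -9

r = 14.1421, theta = 45 deg, z = -9


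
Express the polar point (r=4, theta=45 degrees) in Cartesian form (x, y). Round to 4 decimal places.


x = 4 * cos(45) = 2.8284
y = 4 * sin(45) = 2.8284

(2.8284, 2.8284)


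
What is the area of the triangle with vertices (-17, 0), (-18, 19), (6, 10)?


Area = |x1(y2-y3) + x2(y3-y1) + x3(y1-y2)| / 2
= |-17*(19-10) + -18*(10-0) + 6*(0-19)| / 2
= 223.5

223.5


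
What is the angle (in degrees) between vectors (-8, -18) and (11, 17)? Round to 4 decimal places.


dot = -8*11 + -18*17 = -394
|u| = 19.6977, |v| = 20.2485
cos(angle) = -0.9878
angle = 171.0572 degrees

171.0572 degrees


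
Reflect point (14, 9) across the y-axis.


Reflection across y-axis: (x, y) -> (-x, y)
(14, 9) -> (-14, 9)

(-14, 9)


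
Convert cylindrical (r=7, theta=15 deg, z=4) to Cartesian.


x = 7 * cos(15) = 6.7615
y = 7 * sin(15) = 1.8117
z = 4

(6.7615, 1.8117, 4)


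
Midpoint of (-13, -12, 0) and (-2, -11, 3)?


Midpoint = ((-13+-2)/2, (-12+-11)/2, (0+3)/2) = (-7.5, -11.5, 1.5)

(-7.5, -11.5, 1.5)


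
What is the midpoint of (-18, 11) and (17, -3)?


Midpoint = ((-18+17)/2, (11+-3)/2) = (-0.5, 4)

(-0.5, 4)


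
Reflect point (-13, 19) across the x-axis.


Reflection across x-axis: (x, y) -> (x, -y)
(-13, 19) -> (-13, -19)

(-13, -19)


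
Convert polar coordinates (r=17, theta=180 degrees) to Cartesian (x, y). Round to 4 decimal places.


x = 17 * cos(180) = -17
y = 17 * sin(180) = 0

(-17, 0)


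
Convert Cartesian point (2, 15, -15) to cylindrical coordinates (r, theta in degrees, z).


r = sqrt(2^2 + 15^2) = 15.1327
theta = atan2(15, 2) = 82.4054 deg
z = -15

r = 15.1327, theta = 82.4054 deg, z = -15


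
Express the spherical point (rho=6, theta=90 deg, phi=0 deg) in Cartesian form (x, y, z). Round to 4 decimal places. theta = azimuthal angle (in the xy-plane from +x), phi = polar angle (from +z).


x = 6 * sin(0) * cos(90) = 0
y = 6 * sin(0) * sin(90) = 0
z = 6 * cos(0) = 6

(0, 0, 6)


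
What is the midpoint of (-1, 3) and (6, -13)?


Midpoint = ((-1+6)/2, (3+-13)/2) = (2.5, -5)

(2.5, -5)


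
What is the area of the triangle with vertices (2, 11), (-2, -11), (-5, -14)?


Area = |x1(y2-y3) + x2(y3-y1) + x3(y1-y2)| / 2
= |2*(-11--14) + -2*(-14-11) + -5*(11--11)| / 2
= 27

27


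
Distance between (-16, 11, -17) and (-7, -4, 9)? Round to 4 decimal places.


d = sqrt((-7--16)^2 + (-4-11)^2 + (9--17)^2) = 31.3369

31.3369


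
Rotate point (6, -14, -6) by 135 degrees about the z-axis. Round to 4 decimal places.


x' = 6*cos(135) - -14*sin(135) = 5.6569
y' = 6*sin(135) + -14*cos(135) = 14.1421
z' = -6

(5.6569, 14.1421, -6)


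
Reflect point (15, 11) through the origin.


Reflection through origin: (x, y) -> (-x, -y)
(15, 11) -> (-15, -11)

(-15, -11)


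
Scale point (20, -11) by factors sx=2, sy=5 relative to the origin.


Scaling: (x*sx, y*sy) = (20*2, -11*5) = (40, -55)

(40, -55)


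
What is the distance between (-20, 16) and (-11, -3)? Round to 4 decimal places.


d = sqrt((-11--20)^2 + (-3-16)^2) = 21.0238

21.0238


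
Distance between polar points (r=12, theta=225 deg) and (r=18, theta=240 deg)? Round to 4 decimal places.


d = sqrt(r1^2 + r2^2 - 2*r1*r2*cos(t2-t1))
d = sqrt(12^2 + 18^2 - 2*12*18*cos(240-225)) = 7.1218

7.1218


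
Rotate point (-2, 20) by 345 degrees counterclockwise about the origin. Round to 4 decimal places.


x' = -2*cos(345) - 20*sin(345) = 3.2445
y' = -2*sin(345) + 20*cos(345) = 19.8362

(3.2445, 19.8362)


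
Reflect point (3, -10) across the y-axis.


Reflection across y-axis: (x, y) -> (-x, y)
(3, -10) -> (-3, -10)

(-3, -10)


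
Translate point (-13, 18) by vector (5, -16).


Translation: (x+dx, y+dy) = (-13+5, 18+-16) = (-8, 2)

(-8, 2)


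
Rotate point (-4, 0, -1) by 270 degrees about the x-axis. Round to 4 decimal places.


x' = -4
y' = 0*cos(270) - -1*sin(270) = -1
z' = 0*sin(270) + -1*cos(270) = 0

(-4, -1, 0)


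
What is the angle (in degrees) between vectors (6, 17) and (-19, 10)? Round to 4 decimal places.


dot = 6*-19 + 17*10 = 56
|u| = 18.0278, |v| = 21.4709
cos(angle) = 0.1447
angle = 81.6815 degrees

81.6815 degrees


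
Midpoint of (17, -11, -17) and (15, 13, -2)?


Midpoint = ((17+15)/2, (-11+13)/2, (-17+-2)/2) = (16, 1, -9.5)

(16, 1, -9.5)


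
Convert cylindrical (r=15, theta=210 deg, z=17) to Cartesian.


x = 15 * cos(210) = -12.9904
y = 15 * sin(210) = -7.5
z = 17

(-12.9904, -7.5, 17)


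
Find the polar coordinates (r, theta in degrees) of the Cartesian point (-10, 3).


r = sqrt((-10)^2 + 3^2) = 10.4403
theta = atan2(3, -10) = 163.3008 degrees

r = 10.4403, theta = 163.3008 degrees


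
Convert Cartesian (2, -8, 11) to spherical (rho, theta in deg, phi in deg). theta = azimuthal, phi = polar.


rho = sqrt(2^2 + (-8)^2 + 11^2) = 13.7477
theta = atan2(-8, 2) = 284.0362 deg
phi = acos(11/13.7477) = 36.8573 deg

rho = 13.7477, theta = 284.0362 deg, phi = 36.8573 deg


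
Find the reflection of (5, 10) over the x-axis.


Reflection across x-axis: (x, y) -> (x, -y)
(5, 10) -> (5, -10)

(5, -10)


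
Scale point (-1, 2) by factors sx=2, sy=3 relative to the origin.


Scaling: (x*sx, y*sy) = (-1*2, 2*3) = (-2, 6)

(-2, 6)


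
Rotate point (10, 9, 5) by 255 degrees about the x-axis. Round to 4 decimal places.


x' = 10
y' = 9*cos(255) - 5*sin(255) = 2.5003
z' = 9*sin(255) + 5*cos(255) = -9.9874

(10, 2.5003, -9.9874)


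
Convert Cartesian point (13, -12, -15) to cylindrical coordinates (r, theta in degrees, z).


r = sqrt(13^2 + (-12)^2) = 17.6918
theta = atan2(-12, 13) = 317.2906 deg
z = -15

r = 17.6918, theta = 317.2906 deg, z = -15


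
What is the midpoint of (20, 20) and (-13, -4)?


Midpoint = ((20+-13)/2, (20+-4)/2) = (3.5, 8)

(3.5, 8)


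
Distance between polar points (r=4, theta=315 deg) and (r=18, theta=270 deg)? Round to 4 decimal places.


d = sqrt(r1^2 + r2^2 - 2*r1*r2*cos(t2-t1))
d = sqrt(4^2 + 18^2 - 2*4*18*cos(270-315)) = 15.433

15.433


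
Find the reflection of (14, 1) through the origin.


Reflection through origin: (x, y) -> (-x, -y)
(14, 1) -> (-14, -1)

(-14, -1)


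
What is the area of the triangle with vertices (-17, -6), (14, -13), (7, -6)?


Area = |x1(y2-y3) + x2(y3-y1) + x3(y1-y2)| / 2
= |-17*(-13--6) + 14*(-6--6) + 7*(-6--13)| / 2
= 84

84


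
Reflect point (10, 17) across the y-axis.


Reflection across y-axis: (x, y) -> (-x, y)
(10, 17) -> (-10, 17)

(-10, 17)


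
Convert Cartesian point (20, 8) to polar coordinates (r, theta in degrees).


r = sqrt(20^2 + 8^2) = 21.5407
theta = atan2(8, 20) = 21.8014 degrees

r = 21.5407, theta = 21.8014 degrees


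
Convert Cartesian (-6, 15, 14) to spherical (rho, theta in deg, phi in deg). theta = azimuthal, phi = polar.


rho = sqrt((-6)^2 + 15^2 + 14^2) = 21.3776
theta = atan2(15, -6) = 111.8014 deg
phi = acos(14/21.3776) = 49.0885 deg

rho = 21.3776, theta = 111.8014 deg, phi = 49.0885 deg


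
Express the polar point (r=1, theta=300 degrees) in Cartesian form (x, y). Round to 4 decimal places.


x = 1 * cos(300) = 0.5
y = 1 * sin(300) = -0.866

(0.5, -0.866)


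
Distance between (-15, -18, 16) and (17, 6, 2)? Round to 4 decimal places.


d = sqrt((17--15)^2 + (6--18)^2 + (2-16)^2) = 42.3792

42.3792


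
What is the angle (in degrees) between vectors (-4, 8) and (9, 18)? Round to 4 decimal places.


dot = -4*9 + 8*18 = 108
|u| = 8.9443, |v| = 20.1246
cos(angle) = 0.6
angle = 53.1301 degrees

53.1301 degrees


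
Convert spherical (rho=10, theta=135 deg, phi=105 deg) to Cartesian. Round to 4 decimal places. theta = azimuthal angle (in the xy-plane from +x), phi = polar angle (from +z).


x = 10 * sin(105) * cos(135) = -6.8301
y = 10 * sin(105) * sin(135) = 6.8301
z = 10 * cos(105) = -2.5882

(-6.8301, 6.8301, -2.5882)


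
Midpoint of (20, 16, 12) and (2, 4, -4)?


Midpoint = ((20+2)/2, (16+4)/2, (12+-4)/2) = (11, 10, 4)

(11, 10, 4)


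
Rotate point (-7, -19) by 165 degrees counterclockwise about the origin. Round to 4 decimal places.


x' = -7*cos(165) - -19*sin(165) = 11.679
y' = -7*sin(165) + -19*cos(165) = 16.5409

(11.679, 16.5409)


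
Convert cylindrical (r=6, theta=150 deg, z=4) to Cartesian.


x = 6 * cos(150) = -5.1962
y = 6 * sin(150) = 3
z = 4

(-5.1962, 3, 4)


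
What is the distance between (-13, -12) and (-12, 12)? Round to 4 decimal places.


d = sqrt((-12--13)^2 + (12--12)^2) = 24.0208

24.0208


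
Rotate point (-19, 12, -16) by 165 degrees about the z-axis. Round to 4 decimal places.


x' = -19*cos(165) - 12*sin(165) = 15.2468
y' = -19*sin(165) + 12*cos(165) = -16.5087
z' = -16

(15.2468, -16.5087, -16)


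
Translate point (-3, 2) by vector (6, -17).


Translation: (x+dx, y+dy) = (-3+6, 2+-17) = (3, -15)

(3, -15)


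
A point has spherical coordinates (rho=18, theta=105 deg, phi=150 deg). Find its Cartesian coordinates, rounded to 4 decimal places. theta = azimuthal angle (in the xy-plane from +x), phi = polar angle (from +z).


x = 18 * sin(150) * cos(105) = -2.3294
y = 18 * sin(150) * sin(105) = 8.6933
z = 18 * cos(150) = -15.5885

(-2.3294, 8.6933, -15.5885)


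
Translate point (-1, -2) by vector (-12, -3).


Translation: (x+dx, y+dy) = (-1+-12, -2+-3) = (-13, -5)

(-13, -5)


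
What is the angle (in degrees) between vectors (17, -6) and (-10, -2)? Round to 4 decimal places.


dot = 17*-10 + -6*-2 = -158
|u| = 18.0278, |v| = 10.198
cos(angle) = -0.8594
angle = 149.25 degrees

149.25 degrees


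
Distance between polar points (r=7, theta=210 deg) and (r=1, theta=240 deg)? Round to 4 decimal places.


d = sqrt(r1^2 + r2^2 - 2*r1*r2*cos(t2-t1))
d = sqrt(7^2 + 1^2 - 2*7*1*cos(240-210)) = 6.1543

6.1543


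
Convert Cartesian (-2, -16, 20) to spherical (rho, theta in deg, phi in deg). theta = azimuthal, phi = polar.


rho = sqrt((-2)^2 + (-16)^2 + 20^2) = 25.6905
theta = atan2(-16, -2) = 262.875 deg
phi = acos(20/25.6905) = 38.8767 deg

rho = 25.6905, theta = 262.875 deg, phi = 38.8767 deg


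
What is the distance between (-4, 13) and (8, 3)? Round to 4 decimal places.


d = sqrt((8--4)^2 + (3-13)^2) = 15.6205

15.6205


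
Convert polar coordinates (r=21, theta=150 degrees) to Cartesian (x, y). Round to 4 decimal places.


x = 21 * cos(150) = -18.1865
y = 21 * sin(150) = 10.5

(-18.1865, 10.5)


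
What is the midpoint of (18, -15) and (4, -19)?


Midpoint = ((18+4)/2, (-15+-19)/2) = (11, -17)

(11, -17)


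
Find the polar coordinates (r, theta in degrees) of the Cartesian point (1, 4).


r = sqrt(1^2 + 4^2) = 4.1231
theta = atan2(4, 1) = 75.9638 degrees

r = 4.1231, theta = 75.9638 degrees


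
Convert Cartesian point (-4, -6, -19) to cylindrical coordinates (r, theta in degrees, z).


r = sqrt((-4)^2 + (-6)^2) = 7.2111
theta = atan2(-6, -4) = 236.3099 deg
z = -19

r = 7.2111, theta = 236.3099 deg, z = -19


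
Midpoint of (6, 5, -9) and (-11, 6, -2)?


Midpoint = ((6+-11)/2, (5+6)/2, (-9+-2)/2) = (-2.5, 5.5, -5.5)

(-2.5, 5.5, -5.5)


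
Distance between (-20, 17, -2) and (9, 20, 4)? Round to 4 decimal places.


d = sqrt((9--20)^2 + (20-17)^2 + (4--2)^2) = 29.7658

29.7658


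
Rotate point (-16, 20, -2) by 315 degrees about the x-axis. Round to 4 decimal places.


x' = -16
y' = 20*cos(315) - -2*sin(315) = 12.7279
z' = 20*sin(315) + -2*cos(315) = -15.5563

(-16, 12.7279, -15.5563)


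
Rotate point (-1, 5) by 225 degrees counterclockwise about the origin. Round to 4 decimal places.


x' = -1*cos(225) - 5*sin(225) = 4.2426
y' = -1*sin(225) + 5*cos(225) = -2.8284

(4.2426, -2.8284)


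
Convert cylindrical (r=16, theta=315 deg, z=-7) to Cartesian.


x = 16 * cos(315) = 11.3137
y = 16 * sin(315) = -11.3137
z = -7

(11.3137, -11.3137, -7)


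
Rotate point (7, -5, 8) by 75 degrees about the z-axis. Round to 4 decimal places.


x' = 7*cos(75) - -5*sin(75) = 6.6414
y' = 7*sin(75) + -5*cos(75) = 5.4674
z' = 8

(6.6414, 5.4674, 8)


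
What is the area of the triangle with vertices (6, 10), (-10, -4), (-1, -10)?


Area = |x1(y2-y3) + x2(y3-y1) + x3(y1-y2)| / 2
= |6*(-4--10) + -10*(-10-10) + -1*(10--4)| / 2
= 111

111


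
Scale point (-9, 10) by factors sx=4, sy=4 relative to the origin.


Scaling: (x*sx, y*sy) = (-9*4, 10*4) = (-36, 40)

(-36, 40)


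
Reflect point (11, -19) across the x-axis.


Reflection across x-axis: (x, y) -> (x, -y)
(11, -19) -> (11, 19)

(11, 19)


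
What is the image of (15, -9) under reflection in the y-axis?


Reflection across y-axis: (x, y) -> (-x, y)
(15, -9) -> (-15, -9)

(-15, -9)


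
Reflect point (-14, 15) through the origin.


Reflection through origin: (x, y) -> (-x, -y)
(-14, 15) -> (14, -15)

(14, -15)


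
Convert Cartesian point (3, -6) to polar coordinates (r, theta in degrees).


r = sqrt(3^2 + (-6)^2) = 6.7082
theta = atan2(-6, 3) = 296.5651 degrees

r = 6.7082, theta = 296.5651 degrees


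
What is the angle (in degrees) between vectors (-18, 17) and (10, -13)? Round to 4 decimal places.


dot = -18*10 + 17*-13 = -401
|u| = 24.7588, |v| = 16.4012
cos(angle) = -0.9875
angle = 170.932 degrees

170.932 degrees


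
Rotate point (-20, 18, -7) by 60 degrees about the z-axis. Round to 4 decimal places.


x' = -20*cos(60) - 18*sin(60) = -25.5885
y' = -20*sin(60) + 18*cos(60) = -8.3205
z' = -7

(-25.5885, -8.3205, -7)


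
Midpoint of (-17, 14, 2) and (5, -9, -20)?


Midpoint = ((-17+5)/2, (14+-9)/2, (2+-20)/2) = (-6, 2.5, -9)

(-6, 2.5, -9)


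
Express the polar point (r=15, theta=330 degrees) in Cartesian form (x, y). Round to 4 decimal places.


x = 15 * cos(330) = 12.9904
y = 15 * sin(330) = -7.5

(12.9904, -7.5)


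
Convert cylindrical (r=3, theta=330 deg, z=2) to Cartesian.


x = 3 * cos(330) = 2.5981
y = 3 * sin(330) = -1.5
z = 2

(2.5981, -1.5, 2)


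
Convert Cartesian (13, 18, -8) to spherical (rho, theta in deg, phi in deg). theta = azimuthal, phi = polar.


rho = sqrt(13^2 + 18^2 + (-8)^2) = 23.6008
theta = atan2(18, 13) = 54.1623 deg
phi = acos(-8/23.6008) = 109.8142 deg

rho = 23.6008, theta = 54.1623 deg, phi = 109.8142 deg


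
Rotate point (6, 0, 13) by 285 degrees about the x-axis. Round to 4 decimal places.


x' = 6
y' = 0*cos(285) - 13*sin(285) = 12.557
z' = 0*sin(285) + 13*cos(285) = 3.3646

(6, 12.557, 3.3646)


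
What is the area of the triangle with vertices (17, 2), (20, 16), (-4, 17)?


Area = |x1(y2-y3) + x2(y3-y1) + x3(y1-y2)| / 2
= |17*(16-17) + 20*(17-2) + -4*(2-16)| / 2
= 169.5

169.5


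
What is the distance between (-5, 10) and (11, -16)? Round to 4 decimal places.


d = sqrt((11--5)^2 + (-16-10)^2) = 30.5287

30.5287


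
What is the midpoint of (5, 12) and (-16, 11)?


Midpoint = ((5+-16)/2, (12+11)/2) = (-5.5, 11.5)

(-5.5, 11.5)


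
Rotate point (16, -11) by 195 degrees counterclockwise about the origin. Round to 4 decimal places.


x' = 16*cos(195) - -11*sin(195) = -18.3018
y' = 16*sin(195) + -11*cos(195) = 6.4841

(-18.3018, 6.4841)


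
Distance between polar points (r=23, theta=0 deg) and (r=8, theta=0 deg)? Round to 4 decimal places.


d = sqrt(r1^2 + r2^2 - 2*r1*r2*cos(t2-t1))
d = sqrt(23^2 + 8^2 - 2*23*8*cos(0-0)) = 15

15


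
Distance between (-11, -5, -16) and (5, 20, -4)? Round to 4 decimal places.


d = sqrt((5--11)^2 + (20--5)^2 + (-4--16)^2) = 32.0156

32.0156


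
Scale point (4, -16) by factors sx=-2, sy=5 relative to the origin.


Scaling: (x*sx, y*sy) = (4*-2, -16*5) = (-8, -80)

(-8, -80)


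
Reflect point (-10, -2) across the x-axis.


Reflection across x-axis: (x, y) -> (x, -y)
(-10, -2) -> (-10, 2)

(-10, 2)


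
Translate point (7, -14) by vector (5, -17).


Translation: (x+dx, y+dy) = (7+5, -14+-17) = (12, -31)

(12, -31)


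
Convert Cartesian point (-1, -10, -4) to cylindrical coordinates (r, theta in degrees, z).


r = sqrt((-1)^2 + (-10)^2) = 10.0499
theta = atan2(-10, -1) = 264.2894 deg
z = -4

r = 10.0499, theta = 264.2894 deg, z = -4


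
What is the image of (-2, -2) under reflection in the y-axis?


Reflection across y-axis: (x, y) -> (-x, y)
(-2, -2) -> (2, -2)

(2, -2)


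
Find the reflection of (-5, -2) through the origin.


Reflection through origin: (x, y) -> (-x, -y)
(-5, -2) -> (5, 2)

(5, 2)


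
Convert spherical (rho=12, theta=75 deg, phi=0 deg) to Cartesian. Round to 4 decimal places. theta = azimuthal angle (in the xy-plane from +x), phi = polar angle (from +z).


x = 12 * sin(0) * cos(75) = 0
y = 12 * sin(0) * sin(75) = 0
z = 12 * cos(0) = 12

(0, 0, 12)


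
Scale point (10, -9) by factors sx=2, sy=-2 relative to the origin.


Scaling: (x*sx, y*sy) = (10*2, -9*-2) = (20, 18)

(20, 18)


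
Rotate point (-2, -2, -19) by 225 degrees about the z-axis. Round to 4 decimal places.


x' = -2*cos(225) - -2*sin(225) = 0
y' = -2*sin(225) + -2*cos(225) = 2.8284
z' = -19

(0, 2.8284, -19)


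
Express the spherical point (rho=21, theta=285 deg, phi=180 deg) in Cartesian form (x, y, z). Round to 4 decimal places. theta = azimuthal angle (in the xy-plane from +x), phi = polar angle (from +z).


x = 21 * sin(180) * cos(285) = 0
y = 21 * sin(180) * sin(285) = 0
z = 21 * cos(180) = -21

(0, 0, -21)


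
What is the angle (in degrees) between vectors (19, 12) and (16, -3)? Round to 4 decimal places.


dot = 19*16 + 12*-3 = 268
|u| = 22.4722, |v| = 16.2788
cos(angle) = 0.7326
angle = 42.8953 degrees

42.8953 degrees


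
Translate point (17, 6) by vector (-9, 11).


Translation: (x+dx, y+dy) = (17+-9, 6+11) = (8, 17)

(8, 17)


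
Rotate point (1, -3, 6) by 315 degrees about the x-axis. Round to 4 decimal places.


x' = 1
y' = -3*cos(315) - 6*sin(315) = 2.1213
z' = -3*sin(315) + 6*cos(315) = 6.364

(1, 2.1213, 6.364)


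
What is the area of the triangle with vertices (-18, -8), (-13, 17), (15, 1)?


Area = |x1(y2-y3) + x2(y3-y1) + x3(y1-y2)| / 2
= |-18*(17-1) + -13*(1--8) + 15*(-8-17)| / 2
= 390

390


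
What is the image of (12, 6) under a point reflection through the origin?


Reflection through origin: (x, y) -> (-x, -y)
(12, 6) -> (-12, -6)

(-12, -6)


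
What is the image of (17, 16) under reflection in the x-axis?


Reflection across x-axis: (x, y) -> (x, -y)
(17, 16) -> (17, -16)

(17, -16)


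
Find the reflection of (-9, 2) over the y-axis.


Reflection across y-axis: (x, y) -> (-x, y)
(-9, 2) -> (9, 2)

(9, 2)


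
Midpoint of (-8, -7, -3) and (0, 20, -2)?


Midpoint = ((-8+0)/2, (-7+20)/2, (-3+-2)/2) = (-4, 6.5, -2.5)

(-4, 6.5, -2.5)


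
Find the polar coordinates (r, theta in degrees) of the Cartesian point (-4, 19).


r = sqrt((-4)^2 + 19^2) = 19.4165
theta = atan2(19, -4) = 101.8887 degrees

r = 19.4165, theta = 101.8887 degrees


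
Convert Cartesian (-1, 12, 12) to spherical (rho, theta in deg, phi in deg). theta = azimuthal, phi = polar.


rho = sqrt((-1)^2 + 12^2 + 12^2) = 17
theta = atan2(12, -1) = 94.7636 deg
phi = acos(12/17) = 45.0991 deg

rho = 17, theta = 94.7636 deg, phi = 45.0991 deg


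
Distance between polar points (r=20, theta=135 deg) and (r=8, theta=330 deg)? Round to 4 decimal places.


d = sqrt(r1^2 + r2^2 - 2*r1*r2*cos(t2-t1))
d = sqrt(20^2 + 8^2 - 2*20*8*cos(330-135)) = 27.8046

27.8046


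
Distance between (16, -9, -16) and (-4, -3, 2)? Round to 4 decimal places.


d = sqrt((-4-16)^2 + (-3--9)^2 + (2--16)^2) = 27.5681

27.5681


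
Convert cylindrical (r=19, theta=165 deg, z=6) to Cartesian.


x = 19 * cos(165) = -18.3526
y = 19 * sin(165) = 4.9176
z = 6

(-18.3526, 4.9176, 6)


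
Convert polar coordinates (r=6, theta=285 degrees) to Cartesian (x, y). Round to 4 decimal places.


x = 6 * cos(285) = 1.5529
y = 6 * sin(285) = -5.7956

(1.5529, -5.7956)


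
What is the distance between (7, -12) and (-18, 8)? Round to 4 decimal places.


d = sqrt((-18-7)^2 + (8--12)^2) = 32.0156

32.0156


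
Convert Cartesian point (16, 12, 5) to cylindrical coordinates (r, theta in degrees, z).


r = sqrt(16^2 + 12^2) = 20
theta = atan2(12, 16) = 36.8699 deg
z = 5

r = 20, theta = 36.8699 deg, z = 5


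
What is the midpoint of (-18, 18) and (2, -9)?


Midpoint = ((-18+2)/2, (18+-9)/2) = (-8, 4.5)

(-8, 4.5)


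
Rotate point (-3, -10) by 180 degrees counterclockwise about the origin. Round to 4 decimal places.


x' = -3*cos(180) - -10*sin(180) = 3
y' = -3*sin(180) + -10*cos(180) = 10

(3, 10)


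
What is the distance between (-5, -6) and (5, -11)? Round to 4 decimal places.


d = sqrt((5--5)^2 + (-11--6)^2) = 11.1803

11.1803


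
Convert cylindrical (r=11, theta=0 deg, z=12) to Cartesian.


x = 11 * cos(0) = 11
y = 11 * sin(0) = 0
z = 12

(11, 0, 12)


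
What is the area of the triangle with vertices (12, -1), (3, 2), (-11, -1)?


Area = |x1(y2-y3) + x2(y3-y1) + x3(y1-y2)| / 2
= |12*(2--1) + 3*(-1--1) + -11*(-1-2)| / 2
= 34.5

34.5


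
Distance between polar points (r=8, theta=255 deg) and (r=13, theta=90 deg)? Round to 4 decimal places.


d = sqrt(r1^2 + r2^2 - 2*r1*r2*cos(t2-t1))
d = sqrt(8^2 + 13^2 - 2*8*13*cos(90-255)) = 20.8306

20.8306


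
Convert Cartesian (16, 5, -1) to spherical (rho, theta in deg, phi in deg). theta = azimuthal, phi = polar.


rho = sqrt(16^2 + 5^2 + (-1)^2) = 16.7929
theta = atan2(5, 16) = 17.354 deg
phi = acos(-1/16.7929) = 93.4139 deg

rho = 16.7929, theta = 17.354 deg, phi = 93.4139 deg


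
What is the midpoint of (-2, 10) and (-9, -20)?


Midpoint = ((-2+-9)/2, (10+-20)/2) = (-5.5, -5)

(-5.5, -5)


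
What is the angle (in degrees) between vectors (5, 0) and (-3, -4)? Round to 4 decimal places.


dot = 5*-3 + 0*-4 = -15
|u| = 5, |v| = 5
cos(angle) = -0.6
angle = 126.8699 degrees

126.8699 degrees


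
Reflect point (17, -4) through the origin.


Reflection through origin: (x, y) -> (-x, -y)
(17, -4) -> (-17, 4)

(-17, 4)


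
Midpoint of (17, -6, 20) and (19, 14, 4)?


Midpoint = ((17+19)/2, (-6+14)/2, (20+4)/2) = (18, 4, 12)

(18, 4, 12)


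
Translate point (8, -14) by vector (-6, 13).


Translation: (x+dx, y+dy) = (8+-6, -14+13) = (2, -1)

(2, -1)


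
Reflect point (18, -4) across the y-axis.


Reflection across y-axis: (x, y) -> (-x, y)
(18, -4) -> (-18, -4)

(-18, -4)


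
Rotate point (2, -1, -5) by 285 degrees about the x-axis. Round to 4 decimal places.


x' = 2
y' = -1*cos(285) - -5*sin(285) = -5.0884
z' = -1*sin(285) + -5*cos(285) = -0.3282

(2, -5.0884, -0.3282)


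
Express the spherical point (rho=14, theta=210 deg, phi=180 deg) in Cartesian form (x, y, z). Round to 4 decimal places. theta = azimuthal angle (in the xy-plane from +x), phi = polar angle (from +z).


x = 14 * sin(180) * cos(210) = 0
y = 14 * sin(180) * sin(210) = 0
z = 14 * cos(180) = -14

(0, 0, -14)


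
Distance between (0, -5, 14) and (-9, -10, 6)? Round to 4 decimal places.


d = sqrt((-9-0)^2 + (-10--5)^2 + (6-14)^2) = 13.0384

13.0384


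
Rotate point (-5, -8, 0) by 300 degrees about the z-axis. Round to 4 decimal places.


x' = -5*cos(300) - -8*sin(300) = -9.4282
y' = -5*sin(300) + -8*cos(300) = 0.3301
z' = 0

(-9.4282, 0.3301, 0)


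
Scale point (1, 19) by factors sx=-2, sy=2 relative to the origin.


Scaling: (x*sx, y*sy) = (1*-2, 19*2) = (-2, 38)

(-2, 38)


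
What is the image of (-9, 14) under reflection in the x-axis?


Reflection across x-axis: (x, y) -> (x, -y)
(-9, 14) -> (-9, -14)

(-9, -14)


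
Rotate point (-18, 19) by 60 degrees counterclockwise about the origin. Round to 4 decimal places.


x' = -18*cos(60) - 19*sin(60) = -25.4545
y' = -18*sin(60) + 19*cos(60) = -6.0885

(-25.4545, -6.0885)


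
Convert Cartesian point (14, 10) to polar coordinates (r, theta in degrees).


r = sqrt(14^2 + 10^2) = 17.2047
theta = atan2(10, 14) = 35.5377 degrees

r = 17.2047, theta = 35.5377 degrees


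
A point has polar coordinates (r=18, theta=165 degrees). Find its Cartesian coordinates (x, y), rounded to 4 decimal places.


x = 18 * cos(165) = -17.3867
y = 18 * sin(165) = 4.6587

(-17.3867, 4.6587)


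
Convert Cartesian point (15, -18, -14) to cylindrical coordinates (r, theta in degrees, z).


r = sqrt(15^2 + (-18)^2) = 23.4307
theta = atan2(-18, 15) = 309.8056 deg
z = -14

r = 23.4307, theta = 309.8056 deg, z = -14


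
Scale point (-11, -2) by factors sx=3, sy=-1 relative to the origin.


Scaling: (x*sx, y*sy) = (-11*3, -2*-1) = (-33, 2)

(-33, 2)


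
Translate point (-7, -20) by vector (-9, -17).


Translation: (x+dx, y+dy) = (-7+-9, -20+-17) = (-16, -37)

(-16, -37)


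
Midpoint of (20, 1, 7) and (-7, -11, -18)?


Midpoint = ((20+-7)/2, (1+-11)/2, (7+-18)/2) = (6.5, -5, -5.5)

(6.5, -5, -5.5)


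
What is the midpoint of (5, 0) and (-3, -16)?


Midpoint = ((5+-3)/2, (0+-16)/2) = (1, -8)

(1, -8)


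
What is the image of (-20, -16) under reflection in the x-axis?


Reflection across x-axis: (x, y) -> (x, -y)
(-20, -16) -> (-20, 16)

(-20, 16)


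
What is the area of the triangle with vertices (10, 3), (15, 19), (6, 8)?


Area = |x1(y2-y3) + x2(y3-y1) + x3(y1-y2)| / 2
= |10*(19-8) + 15*(8-3) + 6*(3-19)| / 2
= 44.5

44.5


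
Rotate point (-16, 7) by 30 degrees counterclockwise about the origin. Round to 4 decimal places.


x' = -16*cos(30) - 7*sin(30) = -17.3564
y' = -16*sin(30) + 7*cos(30) = -1.9378

(-17.3564, -1.9378)


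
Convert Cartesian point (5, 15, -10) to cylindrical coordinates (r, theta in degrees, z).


r = sqrt(5^2 + 15^2) = 15.8114
theta = atan2(15, 5) = 71.5651 deg
z = -10

r = 15.8114, theta = 71.5651 deg, z = -10


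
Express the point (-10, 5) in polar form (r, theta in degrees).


r = sqrt((-10)^2 + 5^2) = 11.1803
theta = atan2(5, -10) = 153.4349 degrees

r = 11.1803, theta = 153.4349 degrees


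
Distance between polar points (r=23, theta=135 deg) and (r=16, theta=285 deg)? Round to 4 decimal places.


d = sqrt(r1^2 + r2^2 - 2*r1*r2*cos(t2-t1))
d = sqrt(23^2 + 16^2 - 2*23*16*cos(285-135)) = 37.7146

37.7146


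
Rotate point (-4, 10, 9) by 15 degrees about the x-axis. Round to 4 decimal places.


x' = -4
y' = 10*cos(15) - 9*sin(15) = 7.3299
z' = 10*sin(15) + 9*cos(15) = 11.2815

(-4, 7.3299, 11.2815)


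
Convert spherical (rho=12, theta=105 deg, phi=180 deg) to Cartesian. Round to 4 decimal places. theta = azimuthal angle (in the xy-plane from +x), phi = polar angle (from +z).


x = 12 * sin(180) * cos(105) = 0
y = 12 * sin(180) * sin(105) = 0
z = 12 * cos(180) = -12

(0, 0, -12)


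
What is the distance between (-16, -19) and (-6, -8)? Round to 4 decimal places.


d = sqrt((-6--16)^2 + (-8--19)^2) = 14.8661

14.8661


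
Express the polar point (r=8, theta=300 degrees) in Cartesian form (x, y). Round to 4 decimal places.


x = 8 * cos(300) = 4
y = 8 * sin(300) = -6.9282

(4, -6.9282)


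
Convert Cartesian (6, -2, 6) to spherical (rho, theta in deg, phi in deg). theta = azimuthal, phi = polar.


rho = sqrt(6^2 + (-2)^2 + 6^2) = 8.7178
theta = atan2(-2, 6) = 341.5651 deg
phi = acos(6/8.7178) = 46.5085 deg

rho = 8.7178, theta = 341.5651 deg, phi = 46.5085 deg


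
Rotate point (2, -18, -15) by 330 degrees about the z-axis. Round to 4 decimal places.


x' = 2*cos(330) - -18*sin(330) = -7.2679
y' = 2*sin(330) + -18*cos(330) = -16.5885
z' = -15

(-7.2679, -16.5885, -15)


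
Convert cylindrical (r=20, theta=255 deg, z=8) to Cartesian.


x = 20 * cos(255) = -5.1764
y = 20 * sin(255) = -19.3185
z = 8

(-5.1764, -19.3185, 8)


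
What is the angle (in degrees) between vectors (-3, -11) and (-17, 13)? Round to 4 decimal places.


dot = -3*-17 + -11*13 = -92
|u| = 11.4018, |v| = 21.4009
cos(angle) = -0.377
angle = 112.1502 degrees

112.1502 degrees


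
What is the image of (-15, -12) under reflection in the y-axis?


Reflection across y-axis: (x, y) -> (-x, y)
(-15, -12) -> (15, -12)

(15, -12)


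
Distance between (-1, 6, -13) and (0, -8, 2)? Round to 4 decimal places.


d = sqrt((0--1)^2 + (-8-6)^2 + (2--13)^2) = 20.5426

20.5426


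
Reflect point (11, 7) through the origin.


Reflection through origin: (x, y) -> (-x, -y)
(11, 7) -> (-11, -7)

(-11, -7)


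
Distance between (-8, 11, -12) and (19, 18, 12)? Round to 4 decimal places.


d = sqrt((19--8)^2 + (18-11)^2 + (12--12)^2) = 36.7967

36.7967


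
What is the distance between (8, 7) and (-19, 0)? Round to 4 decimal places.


d = sqrt((-19-8)^2 + (0-7)^2) = 27.8927

27.8927


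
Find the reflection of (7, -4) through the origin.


Reflection through origin: (x, y) -> (-x, -y)
(7, -4) -> (-7, 4)

(-7, 4)


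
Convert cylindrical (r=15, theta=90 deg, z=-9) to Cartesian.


x = 15 * cos(90) = 0
y = 15 * sin(90) = 15
z = -9

(0, 15, -9)


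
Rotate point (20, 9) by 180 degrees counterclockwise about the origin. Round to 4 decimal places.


x' = 20*cos(180) - 9*sin(180) = -20
y' = 20*sin(180) + 9*cos(180) = -9

(-20, -9)


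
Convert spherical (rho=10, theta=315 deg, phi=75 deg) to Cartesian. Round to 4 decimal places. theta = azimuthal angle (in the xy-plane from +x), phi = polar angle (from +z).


x = 10 * sin(75) * cos(315) = 6.8301
y = 10 * sin(75) * sin(315) = -6.8301
z = 10 * cos(75) = 2.5882

(6.8301, -6.8301, 2.5882)


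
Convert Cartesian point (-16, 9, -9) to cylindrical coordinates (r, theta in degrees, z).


r = sqrt((-16)^2 + 9^2) = 18.3576
theta = atan2(9, -16) = 150.6422 deg
z = -9

r = 18.3576, theta = 150.6422 deg, z = -9


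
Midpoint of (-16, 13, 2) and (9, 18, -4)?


Midpoint = ((-16+9)/2, (13+18)/2, (2+-4)/2) = (-3.5, 15.5, -1)

(-3.5, 15.5, -1)


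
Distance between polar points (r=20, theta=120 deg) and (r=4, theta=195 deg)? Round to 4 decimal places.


d = sqrt(r1^2 + r2^2 - 2*r1*r2*cos(t2-t1))
d = sqrt(20^2 + 4^2 - 2*20*4*cos(195-120)) = 19.3543

19.3543


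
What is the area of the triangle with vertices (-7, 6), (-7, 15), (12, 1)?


Area = |x1(y2-y3) + x2(y3-y1) + x3(y1-y2)| / 2
= |-7*(15-1) + -7*(1-6) + 12*(6-15)| / 2
= 85.5

85.5


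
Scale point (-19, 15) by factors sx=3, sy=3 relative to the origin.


Scaling: (x*sx, y*sy) = (-19*3, 15*3) = (-57, 45)

(-57, 45)


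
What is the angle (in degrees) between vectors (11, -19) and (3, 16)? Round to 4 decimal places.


dot = 11*3 + -19*16 = -271
|u| = 21.9545, |v| = 16.2788
cos(angle) = -0.7583
angle = 139.3118 degrees

139.3118 degrees


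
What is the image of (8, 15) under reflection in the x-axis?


Reflection across x-axis: (x, y) -> (x, -y)
(8, 15) -> (8, -15)

(8, -15)


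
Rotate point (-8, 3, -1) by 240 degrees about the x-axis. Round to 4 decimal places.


x' = -8
y' = 3*cos(240) - -1*sin(240) = -2.366
z' = 3*sin(240) + -1*cos(240) = -2.0981

(-8, -2.366, -2.0981)


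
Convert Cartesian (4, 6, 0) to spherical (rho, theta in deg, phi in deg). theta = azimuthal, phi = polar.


rho = sqrt(4^2 + 6^2 + 0^2) = 7.2111
theta = atan2(6, 4) = 56.3099 deg
phi = acos(0/7.2111) = 90 deg

rho = 7.2111, theta = 56.3099 deg, phi = 90 deg


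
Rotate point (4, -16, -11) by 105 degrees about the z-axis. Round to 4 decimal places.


x' = 4*cos(105) - -16*sin(105) = 14.4195
y' = 4*sin(105) + -16*cos(105) = 8.0048
z' = -11

(14.4195, 8.0048, -11)


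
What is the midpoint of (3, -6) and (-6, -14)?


Midpoint = ((3+-6)/2, (-6+-14)/2) = (-1.5, -10)

(-1.5, -10)


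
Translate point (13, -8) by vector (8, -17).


Translation: (x+dx, y+dy) = (13+8, -8+-17) = (21, -25)

(21, -25)


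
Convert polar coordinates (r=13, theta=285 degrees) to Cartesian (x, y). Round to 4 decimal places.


x = 13 * cos(285) = 3.3646
y = 13 * sin(285) = -12.557

(3.3646, -12.557)


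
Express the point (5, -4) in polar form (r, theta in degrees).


r = sqrt(5^2 + (-4)^2) = 6.4031
theta = atan2(-4, 5) = 321.3402 degrees

r = 6.4031, theta = 321.3402 degrees


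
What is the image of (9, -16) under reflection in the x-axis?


Reflection across x-axis: (x, y) -> (x, -y)
(9, -16) -> (9, 16)

(9, 16)


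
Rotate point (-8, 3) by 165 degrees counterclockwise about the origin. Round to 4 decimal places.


x' = -8*cos(165) - 3*sin(165) = 6.9509
y' = -8*sin(165) + 3*cos(165) = -4.9683

(6.9509, -4.9683)


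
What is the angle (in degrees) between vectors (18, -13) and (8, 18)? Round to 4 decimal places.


dot = 18*8 + -13*18 = -90
|u| = 22.2036, |v| = 19.6977
cos(angle) = -0.2058
angle = 101.8752 degrees

101.8752 degrees


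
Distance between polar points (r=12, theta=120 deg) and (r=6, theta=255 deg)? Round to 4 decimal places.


d = sqrt(r1^2 + r2^2 - 2*r1*r2*cos(t2-t1))
d = sqrt(12^2 + 6^2 - 2*12*6*cos(255-120)) = 16.7876

16.7876


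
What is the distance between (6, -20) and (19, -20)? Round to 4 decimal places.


d = sqrt((19-6)^2 + (-20--20)^2) = 13

13


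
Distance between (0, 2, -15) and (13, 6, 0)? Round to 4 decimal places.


d = sqrt((13-0)^2 + (6-2)^2 + (0--15)^2) = 20.2485

20.2485


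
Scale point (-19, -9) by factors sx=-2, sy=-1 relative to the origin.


Scaling: (x*sx, y*sy) = (-19*-2, -9*-1) = (38, 9)

(38, 9)


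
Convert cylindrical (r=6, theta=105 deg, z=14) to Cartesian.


x = 6 * cos(105) = -1.5529
y = 6 * sin(105) = 5.7956
z = 14

(-1.5529, 5.7956, 14)


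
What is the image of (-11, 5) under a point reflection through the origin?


Reflection through origin: (x, y) -> (-x, -y)
(-11, 5) -> (11, -5)

(11, -5)


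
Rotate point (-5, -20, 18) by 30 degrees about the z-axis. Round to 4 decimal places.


x' = -5*cos(30) - -20*sin(30) = 5.6699
y' = -5*sin(30) + -20*cos(30) = -19.8205
z' = 18

(5.6699, -19.8205, 18)


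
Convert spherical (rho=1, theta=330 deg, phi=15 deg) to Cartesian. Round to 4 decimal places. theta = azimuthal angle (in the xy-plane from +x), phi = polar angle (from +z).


x = 1 * sin(15) * cos(330) = 0.2241
y = 1 * sin(15) * sin(330) = -0.1294
z = 1 * cos(15) = 0.9659

(0.2241, -0.1294, 0.9659)


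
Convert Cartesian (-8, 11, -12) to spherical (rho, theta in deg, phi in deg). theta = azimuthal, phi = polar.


rho = sqrt((-8)^2 + 11^2 + (-12)^2) = 18.1384
theta = atan2(11, -8) = 126.0274 deg
phi = acos(-12/18.1384) = 131.4206 deg

rho = 18.1384, theta = 126.0274 deg, phi = 131.4206 deg


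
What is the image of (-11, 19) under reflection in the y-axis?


Reflection across y-axis: (x, y) -> (-x, y)
(-11, 19) -> (11, 19)

(11, 19)


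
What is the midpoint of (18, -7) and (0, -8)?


Midpoint = ((18+0)/2, (-7+-8)/2) = (9, -7.5)

(9, -7.5)


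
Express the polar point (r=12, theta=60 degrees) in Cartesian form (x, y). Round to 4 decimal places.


x = 12 * cos(60) = 6
y = 12 * sin(60) = 10.3923

(6, 10.3923)


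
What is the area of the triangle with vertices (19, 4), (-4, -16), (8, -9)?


Area = |x1(y2-y3) + x2(y3-y1) + x3(y1-y2)| / 2
= |19*(-16--9) + -4*(-9-4) + 8*(4--16)| / 2
= 39.5

39.5


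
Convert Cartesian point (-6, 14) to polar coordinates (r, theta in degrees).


r = sqrt((-6)^2 + 14^2) = 15.2315
theta = atan2(14, -6) = 113.1986 degrees

r = 15.2315, theta = 113.1986 degrees


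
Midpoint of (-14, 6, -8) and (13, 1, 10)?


Midpoint = ((-14+13)/2, (6+1)/2, (-8+10)/2) = (-0.5, 3.5, 1)

(-0.5, 3.5, 1)


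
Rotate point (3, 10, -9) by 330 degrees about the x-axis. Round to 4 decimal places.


x' = 3
y' = 10*cos(330) - -9*sin(330) = 4.1603
z' = 10*sin(330) + -9*cos(330) = -12.7942

(3, 4.1603, -12.7942)


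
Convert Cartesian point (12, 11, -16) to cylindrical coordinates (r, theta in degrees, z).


r = sqrt(12^2 + 11^2) = 16.2788
theta = atan2(11, 12) = 42.5104 deg
z = -16

r = 16.2788, theta = 42.5104 deg, z = -16


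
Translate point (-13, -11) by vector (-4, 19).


Translation: (x+dx, y+dy) = (-13+-4, -11+19) = (-17, 8)

(-17, 8)


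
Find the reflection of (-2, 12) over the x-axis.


Reflection across x-axis: (x, y) -> (x, -y)
(-2, 12) -> (-2, -12)

(-2, -12)


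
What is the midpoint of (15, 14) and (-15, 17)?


Midpoint = ((15+-15)/2, (14+17)/2) = (0, 15.5)

(0, 15.5)


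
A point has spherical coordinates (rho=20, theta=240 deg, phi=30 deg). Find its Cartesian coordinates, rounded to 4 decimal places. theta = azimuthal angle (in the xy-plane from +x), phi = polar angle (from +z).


x = 20 * sin(30) * cos(240) = -5
y = 20 * sin(30) * sin(240) = -8.6603
z = 20 * cos(30) = 17.3205

(-5, -8.6603, 17.3205)


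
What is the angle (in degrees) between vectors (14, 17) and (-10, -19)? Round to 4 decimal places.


dot = 14*-10 + 17*-19 = -463
|u| = 22.0227, |v| = 21.4709
cos(angle) = -0.9792
angle = 168.2861 degrees

168.2861 degrees


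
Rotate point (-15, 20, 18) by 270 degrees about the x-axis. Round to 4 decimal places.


x' = -15
y' = 20*cos(270) - 18*sin(270) = 18
z' = 20*sin(270) + 18*cos(270) = -20

(-15, 18, -20)


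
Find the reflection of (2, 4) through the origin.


Reflection through origin: (x, y) -> (-x, -y)
(2, 4) -> (-2, -4)

(-2, -4)


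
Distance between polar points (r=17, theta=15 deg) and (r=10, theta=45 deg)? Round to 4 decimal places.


d = sqrt(r1^2 + r2^2 - 2*r1*r2*cos(t2-t1))
d = sqrt(17^2 + 10^2 - 2*17*10*cos(45-15)) = 9.7238

9.7238
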